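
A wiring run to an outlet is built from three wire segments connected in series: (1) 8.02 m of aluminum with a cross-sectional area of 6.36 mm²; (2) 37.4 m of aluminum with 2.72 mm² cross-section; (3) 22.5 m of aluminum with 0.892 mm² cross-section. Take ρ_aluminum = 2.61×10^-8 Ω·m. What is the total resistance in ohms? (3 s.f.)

Seg 1: A = 6.36 mm² = 6.360e-06 m²
R_1 = (2.61×10^-8)(8.02)/(6.360e-06) = 0.03291 Ω
Seg 2: A = 2.72 mm² = 2.720e-06 m²
R_2 = (2.61×10^-8)(37.4)/(2.720e-06) = 0.3589 Ω
Seg 3: A = 0.892 mm² = 8.920e-07 m²
R_3 = (2.61×10^-8)(22.5)/(8.920e-07) = 0.6584 Ω
R_total = R_1 + R_2 + R_3 = 1.05 Ω

1.05 Ω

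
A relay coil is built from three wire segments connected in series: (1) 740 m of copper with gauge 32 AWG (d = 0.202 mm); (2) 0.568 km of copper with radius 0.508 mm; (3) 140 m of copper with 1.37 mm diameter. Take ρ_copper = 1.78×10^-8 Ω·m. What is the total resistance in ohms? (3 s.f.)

Seg 1: A = π(0.202/2 mm)² = π(1.0100e-04 m)² = 3.205e-08 m²
R_1 = (1.78×10^-8)(740)/(3.205e-08) = 411 Ω
Seg 2: A = πr² = π(5.0800e-04 m)² = 8.107e-07 m²
R_2 = (1.78×10^-8)(568)/(8.107e-07) = 12.47 Ω
Seg 3: A = π(d/2)² = π(6.8500e-04 m)² = 1.474e-06 m²
R_3 = (1.78×10^-8)(140)/(1.474e-06) = 1.691 Ω
R_total = R_1 + R_2 + R_3 = 425 Ω

425 Ω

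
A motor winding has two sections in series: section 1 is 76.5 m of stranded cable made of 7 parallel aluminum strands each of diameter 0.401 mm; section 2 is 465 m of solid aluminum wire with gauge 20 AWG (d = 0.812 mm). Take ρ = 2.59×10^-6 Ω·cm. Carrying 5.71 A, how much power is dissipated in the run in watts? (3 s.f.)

831 W

ρ = 2.59×10^-6 Ω·cm = 2.59×10^-8 Ω·m
Section 1: A_strand = π(2.0050e-04)² = 1.263e-07 m²; R₁ = ρL/(N·A_s) = (2.59×10^-8)(76.5)/(7×1.263e-07) = 2.241 Ω
Section 2: A = π(0.812/2 mm)² = π(4.0600e-04 m)² = 5.178e-07 m²
R₂ = (2.59×10^-8)(465)/(5.178e-07) = 23.26 Ω
R = R₁ + R₂ = 25.5 Ω
P = I²R = (5.71)² × 25.5 = 831 W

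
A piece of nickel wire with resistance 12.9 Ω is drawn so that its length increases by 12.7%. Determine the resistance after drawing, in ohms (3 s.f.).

16.4 Ω

k = 1 + 12.7/100 = 1.127; volume constant ⇒ A' = A/k, so R' = k²R.
R' = 1.27 × 12.9 = 16.4 Ω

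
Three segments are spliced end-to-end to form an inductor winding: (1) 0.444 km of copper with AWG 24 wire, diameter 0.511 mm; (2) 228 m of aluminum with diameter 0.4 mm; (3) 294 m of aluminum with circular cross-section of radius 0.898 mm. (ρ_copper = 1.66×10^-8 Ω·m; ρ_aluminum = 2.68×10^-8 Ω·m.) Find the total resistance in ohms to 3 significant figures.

87.7 Ω

Seg 1: A = π(0.511/2 mm)² = π(2.5550e-04 m)² = 2.051e-07 m²
R_1 = (1.66×10^-8)(444)/(2.051e-07) = 35.94 Ω
Seg 2: A = π(d/2)² = π(2.0000e-04 m)² = 1.257e-07 m²
R_2 = (2.68×10^-8)(228)/(1.257e-07) = 48.63 Ω
Seg 3: A = πr² = π(8.9800e-04 m)² = 2.533e-06 m²
R_3 = (2.68×10^-8)(294)/(2.533e-06) = 3.11 Ω
R_total = R_1 + R_2 + R_3 = 87.7 Ω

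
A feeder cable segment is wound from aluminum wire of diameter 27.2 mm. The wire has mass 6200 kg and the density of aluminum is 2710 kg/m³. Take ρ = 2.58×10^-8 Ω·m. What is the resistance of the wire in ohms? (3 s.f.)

0.175 Ω

A = π(d/2)² = π(1.3600e-02 m)² = 5.8107e-04 m²
L = m/(density·A) = 6200/(2710×5.8107e-04) = 3937 m
R = ρL/A = (2.58×10^-8)(3937)/(5.8107e-04) = 0.175 Ω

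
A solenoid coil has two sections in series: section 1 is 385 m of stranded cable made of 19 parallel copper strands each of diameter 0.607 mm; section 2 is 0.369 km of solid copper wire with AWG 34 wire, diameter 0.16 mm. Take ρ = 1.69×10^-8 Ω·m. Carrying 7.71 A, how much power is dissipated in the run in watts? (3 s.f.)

18500 W

Section 1: A_strand = π(3.0350e-04)² = 2.894e-07 m²; R₁ = ρL/(N·A_s) = (1.69×10^-8)(385)/(19×2.894e-07) = 1.183 Ω
Section 2: A = π(0.16/2 mm)² = π(8.0000e-05 m)² = 2.011e-08 m²
R₂ = (1.69×10^-8)(369)/(2.011e-08) = 310.2 Ω
R = R₁ + R₂ = 311.3 Ω
P = I²R = (7.71)² × 311.3 = 18500 W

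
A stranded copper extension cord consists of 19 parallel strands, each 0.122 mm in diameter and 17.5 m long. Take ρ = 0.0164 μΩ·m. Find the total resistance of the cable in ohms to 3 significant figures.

ρ = 0.0164 μΩ·m = 1.64×10^-8 Ω·m
A_strand = π(6.1000e-05 m)² = 1.169e-08 m²
R_strand = ρL/A = (1.64×10^-8)(17.5)/(1.169e-08) = 24.55 Ω
R_total = R_strand/N = 24.55/19 = 1.29 Ω

1.29 Ω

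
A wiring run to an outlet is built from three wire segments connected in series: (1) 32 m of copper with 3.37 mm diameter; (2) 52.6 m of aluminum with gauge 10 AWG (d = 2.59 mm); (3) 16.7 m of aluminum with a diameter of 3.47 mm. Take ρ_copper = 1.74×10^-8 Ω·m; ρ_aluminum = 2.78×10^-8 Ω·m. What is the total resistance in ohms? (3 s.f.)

Seg 1: A = π(d/2)² = π(1.6850e-03 m)² = 8.920e-06 m²
R_1 = (1.74×10^-8)(32)/(8.920e-06) = 0.06242 Ω
Seg 2: A = π(2.59/2 mm)² = π(1.2950e-03 m)² = 5.269e-06 m²
R_2 = (2.78×10^-8)(52.6)/(5.269e-06) = 0.2775 Ω
Seg 3: A = π(d/2)² = π(1.7350e-03 m)² = 9.457e-06 m²
R_3 = (2.78×10^-8)(16.7)/(9.457e-06) = 0.04909 Ω
R_total = R_1 + R_2 + R_3 = 0.389 Ω

0.389 Ω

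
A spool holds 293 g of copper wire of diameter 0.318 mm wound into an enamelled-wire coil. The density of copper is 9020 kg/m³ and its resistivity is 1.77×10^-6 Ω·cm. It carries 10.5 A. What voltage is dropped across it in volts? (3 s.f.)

957 V

ρ = 1.77×10^-6 Ω·cm = 1.77×10^-8 Ω·m
A = π(d/2)² = π(1.5900e-04 m)² = 7.9423e-08 m²
L = m/(density·A) = 0.293/(9020×7.9423e-08) = 409 m
R = ρL/A = (1.77×10^-8)(409)/(7.9423e-08) = 91.15 Ω
V = IR = 10.5 × 91.15 = 957 V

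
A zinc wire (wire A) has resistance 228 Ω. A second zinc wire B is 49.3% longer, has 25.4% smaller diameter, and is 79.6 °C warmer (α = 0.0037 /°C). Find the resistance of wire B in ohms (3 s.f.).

792 Ω

R ∝ ρL/d² with ρ ∝ (1+αΔT), so R_B/R_A = (1 + 49.3/100) × (1 − 25.4/100)⁻² × (1 + 0.0037×79.6)
= 1.493 × 1.797 × 1.294 = 3.473
R_B = 3.473 × 228 = 792 Ω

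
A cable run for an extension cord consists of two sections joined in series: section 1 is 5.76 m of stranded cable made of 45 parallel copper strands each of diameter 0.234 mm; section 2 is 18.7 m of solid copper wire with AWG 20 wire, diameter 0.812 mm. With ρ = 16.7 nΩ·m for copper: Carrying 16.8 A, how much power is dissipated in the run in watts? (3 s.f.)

184 W

ρ = 16.7 nΩ·m = 1.67×10^-8 Ω·m
Section 1: A_strand = π(1.1700e-04)² = 4.301e-08 m²; R₁ = ρL/(N·A_s) = (1.67×10^-8)(5.76)/(45×4.301e-08) = 0.04971 Ω
Section 2: A = π(0.812/2 mm)² = π(4.0600e-04 m)² = 5.178e-07 m²
R₂ = (1.67×10^-8)(18.7)/(5.178e-07) = 0.6031 Ω
R = R₁ + R₂ = 0.6528 Ω
P = I²R = (16.8)² × 0.6528 = 184 W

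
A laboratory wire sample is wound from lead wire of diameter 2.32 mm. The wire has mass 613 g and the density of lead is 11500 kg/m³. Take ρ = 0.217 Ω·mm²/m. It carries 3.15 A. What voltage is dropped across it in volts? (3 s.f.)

2.04 V

ρ = 0.217 Ω·mm²/m = 2.17×10^-7 Ω·m
A = π(d/2)² = π(1.1600e-03 m)² = 4.2273e-06 m²
L = m/(density·A) = 0.613/(11500×4.2273e-06) = 12.61 m
R = ρL/A = (2.17×10^-7)(12.61)/(4.2273e-06) = 0.6473 Ω
V = IR = 3.15 × 0.6473 = 2.04 V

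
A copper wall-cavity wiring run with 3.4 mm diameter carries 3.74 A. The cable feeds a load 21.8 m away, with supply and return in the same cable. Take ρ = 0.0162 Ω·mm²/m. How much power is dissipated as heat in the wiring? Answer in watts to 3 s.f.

1.09 W

ρ = 0.0162 Ω·mm²/m = 1.62×10^-8 Ω·m
A = π(d/2)² = π(1.7000e-03 m)² = 9.079e-06 m²
Total conductor length (both ways) L = 2 × 21.8 = 43.6 m
R = ρL/A = (1.62×10^-8)(43.6)/(9.079e-06) = 0.0778 Ω
P = I²R = (3.74)² × 0.0778 = 1.09 W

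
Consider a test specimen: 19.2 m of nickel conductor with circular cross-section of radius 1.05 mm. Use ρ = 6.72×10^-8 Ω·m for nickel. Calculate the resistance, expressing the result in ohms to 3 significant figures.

0.373 Ω

A = πr² = π(1.0500e-03 m)² = 3.464e-06 m²
R = ρL/A = (6.72×10^-8)(19.2 m)/(3.464e-06 m²) = 0.373 Ω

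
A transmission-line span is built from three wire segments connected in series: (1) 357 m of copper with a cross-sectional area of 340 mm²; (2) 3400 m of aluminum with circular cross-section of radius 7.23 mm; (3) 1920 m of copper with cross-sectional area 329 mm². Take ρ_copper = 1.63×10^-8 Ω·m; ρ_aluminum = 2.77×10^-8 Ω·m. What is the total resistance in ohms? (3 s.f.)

0.686 Ω

Seg 1: A = 340 mm² = 3.400e-04 m²
R_1 = (1.63×10^-8)(357)/(3.400e-04) = 0.01712 Ω
Seg 2: A = πr² = π(7.2300e-03 m)² = 1.642e-04 m²
R_2 = (2.77×10^-8)(3400)/(1.642e-04) = 0.5735 Ω
Seg 3: A = 329 mm² = 3.290e-04 m²
R_3 = (1.63×10^-8)(1920)/(3.290e-04) = 0.09512 Ω
R_total = R_1 + R_2 + R_3 = 0.686 Ω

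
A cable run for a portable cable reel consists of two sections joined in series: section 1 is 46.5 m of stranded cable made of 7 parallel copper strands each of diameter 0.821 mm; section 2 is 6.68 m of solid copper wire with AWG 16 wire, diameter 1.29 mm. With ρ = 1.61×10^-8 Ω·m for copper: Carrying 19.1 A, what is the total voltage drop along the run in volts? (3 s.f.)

5.43 V

Section 1: A_strand = π(4.1050e-04)² = 5.294e-07 m²; R₁ = ρL/(N·A_s) = (1.61×10^-8)(46.5)/(7×5.294e-07) = 0.202 Ω
Section 2: A = π(1.29/2 mm)² = π(6.4500e-04 m)² = 1.307e-06 m²
R₂ = (1.61×10^-8)(6.68)/(1.307e-06) = 0.08229 Ω
R = R₁ + R₂ = 0.2843 Ω
V = IR = 19.1 × 0.2843 = 5.43 V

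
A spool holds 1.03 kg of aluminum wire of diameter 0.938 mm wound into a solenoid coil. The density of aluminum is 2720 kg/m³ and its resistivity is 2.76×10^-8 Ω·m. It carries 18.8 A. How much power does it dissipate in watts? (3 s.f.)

7740 W

A = π(d/2)² = π(4.6900e-04 m)² = 6.9103e-07 m²
L = m/(density·A) = 1.03/(2720×6.9103e-07) = 548 m
R = ρL/A = (2.76×10^-8)(548)/(6.9103e-07) = 21.89 Ω
P = I²R = (18.8)² × 21.89 = 7740 W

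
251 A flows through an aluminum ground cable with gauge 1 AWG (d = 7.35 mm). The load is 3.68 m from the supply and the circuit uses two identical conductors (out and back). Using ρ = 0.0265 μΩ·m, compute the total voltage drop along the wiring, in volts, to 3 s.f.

1.15 V

ρ = 0.0265 μΩ·m = 2.65×10^-8 Ω·m
A = π(7.35/2 mm)² = π(3.6750e-03 m)² = 4.243e-05 m²
Total conductor length (both ways) L = 2 × 3.68 = 7.36 m
R = ρL/A = (2.65×10^-8)(7.36)/(4.243e-05) = 0.004597 Ω
V = IR = 251 × 0.004597 = 1.15 V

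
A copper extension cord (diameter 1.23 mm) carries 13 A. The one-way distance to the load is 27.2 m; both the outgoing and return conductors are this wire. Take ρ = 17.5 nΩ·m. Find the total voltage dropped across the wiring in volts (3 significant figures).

ρ = 17.5 nΩ·m = 1.75×10^-8 Ω·m
A = π(d/2)² = π(6.1500e-04 m)² = 1.188e-06 m²
Total conductor length (both ways) L = 2 × 27.2 = 54.4 m
R = ρL/A = (1.75×10^-8)(54.4)/(1.188e-06) = 0.8012 Ω
V = IR = 13 × 0.8012 = 10.4 V

10.4 V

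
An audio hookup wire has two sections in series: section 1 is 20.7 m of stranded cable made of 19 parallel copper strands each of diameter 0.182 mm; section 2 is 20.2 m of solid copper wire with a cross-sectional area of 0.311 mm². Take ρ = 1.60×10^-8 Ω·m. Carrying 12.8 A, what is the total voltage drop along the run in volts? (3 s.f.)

21.9 V

Section 1: A_strand = π(9.1000e-05)² = 2.602e-08 m²; R₁ = ρL/(N·A_s) = (1.60×10^-8)(20.7)/(19×2.602e-08) = 0.67 Ω
Section 2: A = 0.311 mm² = 3.110e-07 m²
R₂ = (1.60×10^-8)(20.2)/(3.110e-07) = 1.039 Ω
R = R₁ + R₂ = 1.709 Ω
V = IR = 12.8 × 1.709 = 21.9 V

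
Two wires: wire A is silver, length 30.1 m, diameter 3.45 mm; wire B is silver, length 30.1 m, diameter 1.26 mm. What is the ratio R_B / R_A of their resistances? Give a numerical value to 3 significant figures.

7.50

R ∝ ρL/d², so R_B/R_A = (d_A/d_B)²
= (3.45/1.26)² = 7.50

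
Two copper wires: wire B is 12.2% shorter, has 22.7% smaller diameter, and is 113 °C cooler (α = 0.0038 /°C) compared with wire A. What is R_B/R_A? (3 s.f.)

R ∝ ρL/d² with ρ ∝ (1+αΔT), so R_B/R_A = (1 − 12.2/100) × (1 − 22.7/100)⁻² × (1 − 0.0038×113)
= 0.878 × 1.674 × 0.5706 = 0.838

0.838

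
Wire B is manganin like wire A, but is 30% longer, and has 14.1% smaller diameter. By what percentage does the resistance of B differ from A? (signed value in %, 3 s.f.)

R ∝ L/d², so R_B/R_A = (1 + 30/100) × (1 − 14.1/100)⁻²
= 1.3 × 1.355 = 1.762
(R_B − R_A)/R_A = 1.762 − 1 = 76.2%

76.2%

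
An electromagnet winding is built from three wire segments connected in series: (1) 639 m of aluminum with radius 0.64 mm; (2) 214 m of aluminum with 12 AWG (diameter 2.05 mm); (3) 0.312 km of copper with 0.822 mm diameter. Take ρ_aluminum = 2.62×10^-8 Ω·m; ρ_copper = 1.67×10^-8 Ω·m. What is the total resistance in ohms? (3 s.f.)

24.5 Ω

Seg 1: A = πr² = π(6.4000e-04 m)² = 1.287e-06 m²
R_1 = (2.62×10^-8)(639)/(1.287e-06) = 13.01 Ω
Seg 2: A = π(2.05/2 mm)² = π(1.0250e-03 m)² = 3.301e-06 m²
R_2 = (2.62×10^-8)(214)/(3.301e-06) = 1.699 Ω
Seg 3: A = π(d/2)² = π(4.1100e-04 m)² = 5.307e-07 m²
R_3 = (1.67×10^-8)(312)/(5.307e-07) = 9.818 Ω
R_total = R_1 + R_2 + R_3 = 24.5 Ω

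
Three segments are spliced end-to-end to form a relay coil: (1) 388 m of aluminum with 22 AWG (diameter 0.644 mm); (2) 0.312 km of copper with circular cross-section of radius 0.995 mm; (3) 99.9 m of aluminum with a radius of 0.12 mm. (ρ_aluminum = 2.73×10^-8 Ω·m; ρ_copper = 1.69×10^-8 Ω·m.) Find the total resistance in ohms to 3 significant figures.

94.5 Ω

Seg 1: A = π(0.644/2 mm)² = π(3.2200e-04 m)² = 3.257e-07 m²
R_1 = (2.73×10^-8)(388)/(3.257e-07) = 32.52 Ω
Seg 2: A = πr² = π(9.9500e-04 m)² = 3.110e-06 m²
R_2 = (1.69×10^-8)(312)/(3.110e-06) = 1.695 Ω
Seg 3: A = πr² = π(1.2000e-04 m)² = 4.524e-08 m²
R_3 = (2.73×10^-8)(99.9)/(4.524e-08) = 60.29 Ω
R_total = R_1 + R_2 + R_3 = 94.5 Ω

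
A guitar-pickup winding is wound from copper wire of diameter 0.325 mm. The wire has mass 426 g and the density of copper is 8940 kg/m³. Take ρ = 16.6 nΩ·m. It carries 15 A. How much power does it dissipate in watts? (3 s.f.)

25900 W

ρ = 16.6 nΩ·m = 1.66×10^-8 Ω·m
A = π(d/2)² = π(1.6250e-04 m)² = 8.2958e-08 m²
L = m/(density·A) = 0.426/(8940×8.2958e-08) = 574.4 m
R = ρL/A = (1.66×10^-8)(574.4)/(8.2958e-08) = 114.9 Ω
P = I²R = (15)² × 114.9 = 25900 W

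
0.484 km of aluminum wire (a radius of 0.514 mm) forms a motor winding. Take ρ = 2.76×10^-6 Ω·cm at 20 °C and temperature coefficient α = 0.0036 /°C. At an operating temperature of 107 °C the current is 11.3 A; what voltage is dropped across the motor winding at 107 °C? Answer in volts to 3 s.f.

ρ = 2.76×10^-6 Ω·cm = 2.76×10^-8 Ω·m
A = πr² = π(5.1400e-04 m)² = 8.300e-07 m²
R₍20₎ = ρL/A = (2.76×10^-8)(484)/(8.300e-07) = 16.09 Ω
R₍107₎ = R₍20₎(1 + αΔT) = 16.09 × (1 + 0.0036×87) = 21.14 Ω
V = IR = 11.3 × 21.14 = 239 V

239 V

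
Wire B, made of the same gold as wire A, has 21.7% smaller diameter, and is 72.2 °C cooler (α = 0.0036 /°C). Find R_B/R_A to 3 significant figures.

R ∝ ρL/d² with ρ ∝ (1+αΔT), so R_B/R_A = (1 − 21.7/100)⁻² × (1 − 0.0036×72.2)
= 1.631 × 0.7401 = 1.21

1.21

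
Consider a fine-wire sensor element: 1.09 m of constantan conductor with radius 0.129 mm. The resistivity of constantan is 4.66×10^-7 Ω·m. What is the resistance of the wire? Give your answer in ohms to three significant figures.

A = πr² = π(1.2900e-04 m)² = 5.228e-08 m²
R = ρL/A = (4.66×10^-7)(1.09 m)/(5.228e-08 m²) = 9.72 Ω

9.72 Ω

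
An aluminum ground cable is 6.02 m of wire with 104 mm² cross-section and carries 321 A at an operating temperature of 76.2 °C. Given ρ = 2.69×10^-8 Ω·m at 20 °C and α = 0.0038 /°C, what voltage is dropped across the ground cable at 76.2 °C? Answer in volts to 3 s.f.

A = 104 mm² = 1.040e-04 m²
R₍20₎ = ρL/A = (2.69×10^-8)(6.02)/(1.040e-04) = 0.001557 Ω
R₍76.2₎ = R₍20₎(1 + αΔT) = 0.001557 × (1 + 0.0038×56.2) = 0.00189 Ω
V = IR = 321 × 0.00189 = 0.607 V

0.607 V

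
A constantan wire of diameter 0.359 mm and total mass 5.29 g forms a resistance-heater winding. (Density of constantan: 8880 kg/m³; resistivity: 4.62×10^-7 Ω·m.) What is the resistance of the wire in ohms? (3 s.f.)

26.9 Ω

A = π(d/2)² = π(1.7950e-04 m)² = 1.0122e-07 m²
L = m/(density·A) = 0.00529/(8880×1.0122e-07) = 5.885 m
R = ρL/A = (4.62×10^-7)(5.885)/(1.0122e-07) = 26.9 Ω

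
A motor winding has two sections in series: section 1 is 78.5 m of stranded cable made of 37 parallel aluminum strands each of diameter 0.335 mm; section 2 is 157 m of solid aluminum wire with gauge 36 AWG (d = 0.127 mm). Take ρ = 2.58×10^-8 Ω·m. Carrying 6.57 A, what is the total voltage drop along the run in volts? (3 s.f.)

2100 V

Section 1: A_strand = π(1.6750e-04)² = 8.814e-08 m²; R₁ = ρL/(N·A_s) = (2.58×10^-8)(78.5)/(37×8.814e-08) = 0.621 Ω
Section 2: A = π(0.127/2 mm)² = π(6.3500e-05 m)² = 1.267e-08 m²
R₂ = (2.58×10^-8)(157)/(1.267e-08) = 319.8 Ω
R = R₁ + R₂ = 320.4 Ω
V = IR = 6.57 × 320.4 = 2100 V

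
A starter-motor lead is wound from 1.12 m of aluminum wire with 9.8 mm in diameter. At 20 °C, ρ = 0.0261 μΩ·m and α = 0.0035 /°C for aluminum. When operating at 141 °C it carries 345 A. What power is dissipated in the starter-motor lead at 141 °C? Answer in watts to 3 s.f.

65.7 W

ρ = 0.0261 μΩ·m = 2.61×10^-8 Ω·m
A = π(d/2)² = π(4.9000e-03 m)² = 7.543e-05 m²
R₍20₎ = ρL/A = (2.61×10^-8)(1.12)/(7.543e-05) = 3.875×10^-4 Ω
R₍141₎ = R₍20₎(1 + αΔT) = 3.875×10^-4 × (1 + 0.0035×121) = 5.517×10^-4 Ω
P = I²R = (345)² × 5.517×10^-4 = 65.7 W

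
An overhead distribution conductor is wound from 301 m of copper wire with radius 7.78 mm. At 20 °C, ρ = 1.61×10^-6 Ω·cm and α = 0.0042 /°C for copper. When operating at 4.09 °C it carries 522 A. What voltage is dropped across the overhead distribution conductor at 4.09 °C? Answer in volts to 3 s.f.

12.4 V

ρ = 1.61×10^-6 Ω·cm = 1.61×10^-8 Ω·m
A = πr² = π(7.7800e-03 m)² = 1.902e-04 m²
R₍20₎ = ρL/A = (1.61×10^-8)(301)/(1.902e-04) = 0.02548 Ω
R₍4.09₎ = R₍20₎(1 + αΔT) = 0.02548 × (1 + 0.0042×-15.9) = 0.02378 Ω
V = IR = 522 × 0.02378 = 12.4 V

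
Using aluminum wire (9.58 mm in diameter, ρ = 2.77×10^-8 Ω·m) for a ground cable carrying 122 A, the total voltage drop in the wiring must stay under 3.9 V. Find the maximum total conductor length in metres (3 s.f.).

A = π(d/2)² = π(4.7900e-03 m)² = 7.208e-05 m²
L_max = V_max·A/(1·ρI) = (3.9)(7.208e-05)/(2.77×10^-8×122) = 83.2 m

83.2 m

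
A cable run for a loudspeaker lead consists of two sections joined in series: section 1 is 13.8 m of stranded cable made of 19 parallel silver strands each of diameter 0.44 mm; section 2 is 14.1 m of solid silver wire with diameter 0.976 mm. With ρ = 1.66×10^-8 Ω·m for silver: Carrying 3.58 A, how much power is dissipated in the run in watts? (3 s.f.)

Section 1: A_strand = π(2.2000e-04)² = 1.521e-07 m²; R₁ = ρL/(N·A_s) = (1.66×10^-8)(13.8)/(19×1.521e-07) = 0.07929 Ω
Section 2: A = π(d/2)² = π(4.8800e-04 m)² = 7.482e-07 m²
R₂ = (1.66×10^-8)(14.1)/(7.482e-07) = 0.3129 Ω
R = R₁ + R₂ = 0.3921 Ω
P = I²R = (3.58)² × 0.3921 = 5.03 W

5.03 W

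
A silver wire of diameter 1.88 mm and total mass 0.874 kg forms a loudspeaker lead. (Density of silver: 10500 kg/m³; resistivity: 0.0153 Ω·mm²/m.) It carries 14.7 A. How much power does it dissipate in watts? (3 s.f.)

35.7 W

ρ = 0.0153 Ω·mm²/m = 1.53×10^-8 Ω·m
A = π(d/2)² = π(9.4000e-04 m)² = 2.7759e-06 m²
L = m/(density·A) = 0.874/(10500×2.7759e-06) = 29.99 m
R = ρL/A = (1.53×10^-8)(29.99)/(2.7759e-06) = 0.1653 Ω
P = I²R = (14.7)² × 0.1653 = 35.7 W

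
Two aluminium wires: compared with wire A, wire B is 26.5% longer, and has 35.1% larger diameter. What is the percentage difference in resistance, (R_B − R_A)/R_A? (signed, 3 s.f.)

-30.7%

R ∝ L/d², so R_B/R_A = (1 + 26.5/100) × (1 + 35.1/100)⁻²
= 1.265 × 0.5479 = 0.6931
(R_B − R_A)/R_A = 0.6931 − 1 = -30.7%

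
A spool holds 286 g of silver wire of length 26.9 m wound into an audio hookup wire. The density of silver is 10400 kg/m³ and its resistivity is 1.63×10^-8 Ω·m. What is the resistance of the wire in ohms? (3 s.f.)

A = m/(density·L) = 0.286/(10400×26.9) = 1.0223e-06 m²
R = ρL/A = (1.63×10^-8)(26.9)/(1.0223e-06) = 0.429 Ω

0.429 Ω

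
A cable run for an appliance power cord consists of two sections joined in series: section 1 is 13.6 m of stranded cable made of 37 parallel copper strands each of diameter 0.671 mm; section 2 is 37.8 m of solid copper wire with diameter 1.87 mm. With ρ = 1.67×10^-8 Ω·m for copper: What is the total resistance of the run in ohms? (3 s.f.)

Section 1: A_strand = π(3.3550e-04)² = 3.536e-07 m²; R₁ = ρL/(N·A_s) = (1.67×10^-8)(13.6)/(37×3.536e-07) = 0.01736 Ω
Section 2: A = π(d/2)² = π(9.3500e-04 m)² = 2.746e-06 m²
R₂ = (1.67×10^-8)(37.8)/(2.746e-06) = 0.2298 Ω
R = R₁ + R₂ = 0.247 Ω

0.247 Ω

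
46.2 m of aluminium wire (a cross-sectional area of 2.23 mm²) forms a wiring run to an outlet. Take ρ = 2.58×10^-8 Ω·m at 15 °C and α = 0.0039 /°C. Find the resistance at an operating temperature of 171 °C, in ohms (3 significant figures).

A = 2.23 mm² = 2.230e-06 m²
R₍15°C₎ = ρL/A = (2.58×10^-8)(46.2)/(2.230e-06) = 0.5345 Ω
R = R₀(1 + αΔT) = 0.5345(1 + 0.0039×156) = 0.860 Ω

0.860 Ω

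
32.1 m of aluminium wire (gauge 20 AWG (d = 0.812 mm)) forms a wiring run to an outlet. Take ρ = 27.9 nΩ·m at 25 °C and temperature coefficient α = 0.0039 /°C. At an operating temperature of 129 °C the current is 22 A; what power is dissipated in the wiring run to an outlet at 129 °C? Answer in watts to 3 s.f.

1180 W

ρ = 27.9 nΩ·m = 2.79×10^-8 Ω·m
A = π(0.812/2 mm)² = π(4.0600e-04 m)² = 5.178e-07 m²
R₍25₎ = ρL/A = (2.79×10^-8)(32.1)/(5.178e-07) = 1.729 Ω
R₍129₎ = R₍25₎(1 + αΔT) = 1.729 × (1 + 0.0039×104) = 2.431 Ω
P = I²R = (22)² × 2.431 = 1180 W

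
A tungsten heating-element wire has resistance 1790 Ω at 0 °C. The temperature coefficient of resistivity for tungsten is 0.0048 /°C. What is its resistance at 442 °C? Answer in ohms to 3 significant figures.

5590 Ω

ΔT = 442 − 0 = 442 °C
R = R₀(1 + αΔT) = 1790 × (1 + 0.0048×442) = 1790 × 3.122 = 5590 Ω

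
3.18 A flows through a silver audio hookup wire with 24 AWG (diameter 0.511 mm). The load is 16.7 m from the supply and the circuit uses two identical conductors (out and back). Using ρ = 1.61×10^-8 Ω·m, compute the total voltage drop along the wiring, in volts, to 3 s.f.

A = π(0.511/2 mm)² = π(2.5550e-04 m)² = 2.051e-07 m²
Total conductor length (both ways) L = 2 × 16.7 = 33.4 m
R = ρL/A = (1.61×10^-8)(33.4)/(2.051e-07) = 2.622 Ω
V = IR = 3.18 × 2.622 = 8.34 V

8.34 V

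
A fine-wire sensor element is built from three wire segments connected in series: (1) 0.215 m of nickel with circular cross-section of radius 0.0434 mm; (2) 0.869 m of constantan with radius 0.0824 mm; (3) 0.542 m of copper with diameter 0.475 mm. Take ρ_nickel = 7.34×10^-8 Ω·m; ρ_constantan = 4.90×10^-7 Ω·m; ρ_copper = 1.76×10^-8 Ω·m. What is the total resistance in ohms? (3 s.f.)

22.7 Ω

Seg 1: A = πr² = π(4.3400e-05 m)² = 5.917e-09 m²
R_1 = (7.34×10^-8)(0.215)/(5.917e-09) = 2.667 Ω
Seg 2: A = πr² = π(8.2400e-05 m)² = 2.133e-08 m²
R_2 = (4.90×10^-7)(0.869)/(2.133e-08) = 19.96 Ω
Seg 3: A = π(d/2)² = π(2.3750e-04 m)² = 1.772e-07 m²
R_3 = (1.76×10^-8)(0.542)/(1.772e-07) = 0.05383 Ω
R_total = R_1 + R_2 + R_3 = 22.7 Ω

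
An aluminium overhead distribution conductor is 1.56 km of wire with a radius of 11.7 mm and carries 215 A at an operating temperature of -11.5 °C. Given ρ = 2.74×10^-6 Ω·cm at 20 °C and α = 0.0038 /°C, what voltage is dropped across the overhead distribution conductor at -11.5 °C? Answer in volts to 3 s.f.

ρ = 2.74×10^-6 Ω·cm = 2.74×10^-8 Ω·m
A = πr² = π(1.1700e-02 m)² = 4.301e-04 m²
R₍20₎ = ρL/A = (2.74×10^-8)(1560)/(4.301e-04) = 0.09939 Ω
R₍-11.5₎ = R₍20₎(1 + αΔT) = 0.09939 × (1 + 0.0038×-31.5) = 0.0875 Ω
V = IR = 215 × 0.0875 = 18.8 V

18.8 V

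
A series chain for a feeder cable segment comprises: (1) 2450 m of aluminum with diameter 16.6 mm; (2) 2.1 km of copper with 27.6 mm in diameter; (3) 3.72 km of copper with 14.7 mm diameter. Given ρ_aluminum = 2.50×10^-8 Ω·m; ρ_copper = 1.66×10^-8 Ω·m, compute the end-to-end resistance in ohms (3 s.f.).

0.705 Ω

Seg 1: A = π(d/2)² = π(8.3000e-03 m)² = 2.164e-04 m²
R_1 = (2.50×10^-8)(2450)/(2.164e-04) = 0.283 Ω
Seg 2: A = π(d/2)² = π(1.3800e-02 m)² = 5.983e-04 m²
R_2 = (1.66×10^-8)(2100)/(5.983e-04) = 0.05827 Ω
Seg 3: A = π(d/2)² = π(7.3500e-03 m)² = 1.697e-04 m²
R_3 = (1.66×10^-8)(3720)/(1.697e-04) = 0.3639 Ω
R_total = R_1 + R_2 + R_3 = 0.705 Ω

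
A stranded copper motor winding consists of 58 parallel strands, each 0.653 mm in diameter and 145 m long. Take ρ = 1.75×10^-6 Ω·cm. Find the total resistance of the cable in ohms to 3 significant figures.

ρ = 1.75×10^-6 Ω·cm = 1.75×10^-8 Ω·m
A_strand = π(3.2650e-04 m)² = 3.349e-07 m²
R_strand = ρL/A = (1.75×10^-8)(145)/(3.349e-07) = 7.577 Ω
R_total = R_strand/N = 7.577/58 = 0.131 Ω

0.131 Ω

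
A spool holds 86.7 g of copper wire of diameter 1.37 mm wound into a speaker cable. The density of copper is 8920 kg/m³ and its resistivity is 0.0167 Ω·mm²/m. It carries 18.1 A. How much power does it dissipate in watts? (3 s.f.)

ρ = 0.0167 Ω·mm²/m = 1.67×10^-8 Ω·m
A = π(d/2)² = π(6.8500e-04 m)² = 1.4741e-06 m²
L = m/(density·A) = 0.0867/(8920×1.4741e-06) = 6.594 m
R = ρL/A = (1.67×10^-8)(6.594)/(1.4741e-06) = 0.0747 Ω
P = I²R = (18.1)² × 0.0747 = 24.5 W

24.5 W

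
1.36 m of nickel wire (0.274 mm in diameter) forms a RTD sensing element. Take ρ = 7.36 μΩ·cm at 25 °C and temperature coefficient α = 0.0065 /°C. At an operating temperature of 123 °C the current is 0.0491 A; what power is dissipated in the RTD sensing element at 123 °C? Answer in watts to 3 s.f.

ρ = 7.36 μΩ·cm = 7.36×10^-8 Ω·m
A = π(d/2)² = π(1.3700e-04 m)² = 5.896e-08 m²
R₍25₎ = ρL/A = (7.36×10^-8)(1.36)/(5.896e-08) = 1.698 Ω
R₍123₎ = R₍25₎(1 + αΔT) = 1.698 × (1 + 0.0065×98) = 2.779 Ω
P = I²R = (0.0491)² × 2.779 = 0.00670 W

0.00670 W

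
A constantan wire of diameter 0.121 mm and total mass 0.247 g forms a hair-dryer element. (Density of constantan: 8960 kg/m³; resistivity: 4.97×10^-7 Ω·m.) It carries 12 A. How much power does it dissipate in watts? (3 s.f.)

A = π(d/2)² = π(6.0500e-05 m)² = 1.1499e-08 m²
L = m/(density·A) = 2.470×10^-4/(8960×1.1499e-08) = 2.397 m
R = ρL/A = (4.97×10^-7)(2.397)/(1.1499e-08) = 103.6 Ω
P = I²R = (12)² × 103.6 = 14900 W

14900 W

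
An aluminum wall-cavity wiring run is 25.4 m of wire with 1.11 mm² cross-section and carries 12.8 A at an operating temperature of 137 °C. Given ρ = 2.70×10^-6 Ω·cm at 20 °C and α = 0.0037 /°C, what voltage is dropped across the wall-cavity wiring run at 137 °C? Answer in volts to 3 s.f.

11.3 V

ρ = 2.70×10^-6 Ω·cm = 2.70×10^-8 Ω·m
A = 1.11 mm² = 1.110e-06 m²
R₍20₎ = ρL/A = (2.70×10^-8)(25.4)/(1.110e-06) = 0.6178 Ω
R₍137₎ = R₍20₎(1 + αΔT) = 0.6178 × (1 + 0.0037×117) = 0.8853 Ω
V = IR = 12.8 × 0.8853 = 11.3 V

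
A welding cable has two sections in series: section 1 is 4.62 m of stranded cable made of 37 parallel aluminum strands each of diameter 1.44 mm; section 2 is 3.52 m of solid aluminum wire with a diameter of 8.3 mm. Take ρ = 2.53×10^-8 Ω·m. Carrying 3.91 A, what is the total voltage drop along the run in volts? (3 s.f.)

Section 1: A_strand = π(7.2000e-04)² = 1.629e-06 m²; R₁ = ρL/(N·A_s) = (2.53×10^-8)(4.62)/(37×1.629e-06) = 0.00194 Ω
Section 2: A = π(d/2)² = π(4.1500e-03 m)² = 5.411e-05 m²
R₂ = (2.53×10^-8)(3.52)/(5.411e-05) = 0.001646 Ω
R = R₁ + R₂ = 0.003586 Ω
V = IR = 3.91 × 0.003586 = 0.0140 V

0.0140 V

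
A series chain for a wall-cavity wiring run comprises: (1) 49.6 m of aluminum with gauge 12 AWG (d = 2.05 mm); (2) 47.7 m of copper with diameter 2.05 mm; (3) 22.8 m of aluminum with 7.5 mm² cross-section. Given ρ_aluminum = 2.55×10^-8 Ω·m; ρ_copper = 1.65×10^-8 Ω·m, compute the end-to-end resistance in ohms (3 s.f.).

Seg 1: A = π(2.05/2 mm)² = π(1.0250e-03 m)² = 3.301e-06 m²
R_1 = (2.55×10^-8)(49.6)/(3.301e-06) = 0.3832 Ω
Seg 2: A = π(d/2)² = π(1.0250e-03 m)² = 3.301e-06 m²
R_2 = (1.65×10^-8)(47.7)/(3.301e-06) = 0.2385 Ω
Seg 3: A = 7.5 mm² = 7.500e-06 m²
R_3 = (2.55×10^-8)(22.8)/(7.500e-06) = 0.07752 Ω
R_total = R_1 + R_2 + R_3 = 0.699 Ω

0.699 Ω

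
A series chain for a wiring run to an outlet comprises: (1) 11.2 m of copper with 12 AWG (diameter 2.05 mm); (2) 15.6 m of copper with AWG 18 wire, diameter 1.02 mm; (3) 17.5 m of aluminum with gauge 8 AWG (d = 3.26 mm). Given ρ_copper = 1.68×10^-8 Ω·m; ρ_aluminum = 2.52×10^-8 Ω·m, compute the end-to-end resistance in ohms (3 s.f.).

Seg 1: A = π(2.05/2 mm)² = π(1.0250e-03 m)² = 3.301e-06 m²
R_1 = (1.68×10^-8)(11.2)/(3.301e-06) = 0.05701 Ω
Seg 2: A = π(1.02/2 mm)² = π(5.1000e-04 m)² = 8.171e-07 m²
R_2 = (1.68×10^-8)(15.6)/(8.171e-07) = 0.3207 Ω
Seg 3: A = π(3.26/2 mm)² = π(1.6300e-03 m)² = 8.347e-06 m²
R_3 = (2.52×10^-8)(17.5)/(8.347e-06) = 0.05283 Ω
R_total = R_1 + R_2 + R_3 = 0.431 Ω

0.431 Ω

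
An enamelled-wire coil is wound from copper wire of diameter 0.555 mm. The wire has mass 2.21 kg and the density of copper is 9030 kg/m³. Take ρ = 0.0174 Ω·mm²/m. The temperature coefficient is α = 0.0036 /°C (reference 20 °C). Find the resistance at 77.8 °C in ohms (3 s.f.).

ρ = 0.0174 Ω·mm²/m = 1.74×10^-8 Ω·m
A = π(d/2)² = π(2.7750e-04 m)² = 2.4192e-07 m²
L = m/(density·A) = 2.21/(9030×2.4192e-07) = 1012 m
R = ρL/A = (1.74×10^-8)(1012)/(2.4192e-07) = 72.76 Ω
R(77.8 °C) = 72.76 × (1 + 0.0036×57.8) = 87.9 Ω

87.9 Ω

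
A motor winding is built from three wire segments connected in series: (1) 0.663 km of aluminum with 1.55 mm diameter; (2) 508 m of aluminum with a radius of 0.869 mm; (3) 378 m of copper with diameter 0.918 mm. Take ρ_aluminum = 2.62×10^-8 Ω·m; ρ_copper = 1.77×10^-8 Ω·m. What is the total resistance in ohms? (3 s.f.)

Seg 1: A = π(d/2)² = π(7.7500e-04 m)² = 1.887e-06 m²
R_1 = (2.62×10^-8)(663)/(1.887e-06) = 9.206 Ω
Seg 2: A = πr² = π(8.6900e-04 m)² = 2.372e-06 m²
R_2 = (2.62×10^-8)(508)/(2.372e-06) = 5.61 Ω
Seg 3: A = π(d/2)² = π(4.5900e-04 m)² = 6.619e-07 m²
R_3 = (1.77×10^-8)(378)/(6.619e-07) = 10.11 Ω
R_total = R_1 + R_2 + R_3 = 24.9 Ω

24.9 Ω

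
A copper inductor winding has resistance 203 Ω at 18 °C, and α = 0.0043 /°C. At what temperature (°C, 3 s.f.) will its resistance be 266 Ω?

R = R₀(1 + α(T − T₀)) ⇒ T = T₀ + (R/R₀ − 1)/α
T = 18 + (266/203 − 1)/0.0043 = 18 + (0.3103)/0.0043 = 90.2 °C

90.2 °C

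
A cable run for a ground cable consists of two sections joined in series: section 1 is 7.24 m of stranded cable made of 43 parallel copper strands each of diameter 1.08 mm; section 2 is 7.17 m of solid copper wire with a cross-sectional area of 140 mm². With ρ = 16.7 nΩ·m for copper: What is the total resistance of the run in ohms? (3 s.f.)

ρ = 16.7 nΩ·m = 1.67×10^-8 Ω·m
Section 1: A_strand = π(5.4000e-04)² = 9.161e-07 m²; R₁ = ρL/(N·A_s) = (1.67×10^-8)(7.24)/(43×9.161e-07) = 0.003069 Ω
Section 2: A = 140 mm² = 1.400e-04 m²
R₂ = (1.67×10^-8)(7.17)/(1.400e-04) = 8.553×10^-4 Ω
R = R₁ + R₂ = 0.00392 Ω

0.00392 Ω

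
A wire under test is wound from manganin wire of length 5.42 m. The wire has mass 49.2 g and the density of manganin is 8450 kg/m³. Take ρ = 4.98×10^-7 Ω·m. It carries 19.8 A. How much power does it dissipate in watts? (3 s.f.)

985 W

A = m/(density·L) = 0.0492/(8450×5.42) = 1.0743e-06 m²
R = ρL/A = (4.98×10^-7)(5.42)/(1.0743e-06) = 2.513 Ω
P = I²R = (19.8)² × 2.513 = 985 W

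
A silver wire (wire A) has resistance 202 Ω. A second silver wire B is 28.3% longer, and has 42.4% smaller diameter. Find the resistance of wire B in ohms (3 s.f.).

781 Ω

R ∝ L/d², so R_B/R_A = (1 + 28.3/100) × (1 − 42.4/100)⁻²
= 1.283 × 3.014 = 3.867
R_B = 3.867 × 202 = 781 Ω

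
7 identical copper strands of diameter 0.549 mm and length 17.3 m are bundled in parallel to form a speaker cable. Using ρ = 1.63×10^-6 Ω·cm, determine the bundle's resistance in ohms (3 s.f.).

ρ = 1.63×10^-6 Ω·cm = 1.63×10^-8 Ω·m
A_strand = π(2.7450e-04 m)² = 2.367e-07 m²
R_strand = ρL/A = (1.63×10^-8)(17.3)/(2.367e-07) = 1.191 Ω
R_total = R_strand/N = 1.191/7 = 0.170 Ω

0.170 Ω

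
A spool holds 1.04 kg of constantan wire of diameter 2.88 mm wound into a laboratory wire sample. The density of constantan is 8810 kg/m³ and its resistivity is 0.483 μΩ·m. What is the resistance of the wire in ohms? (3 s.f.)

ρ = 0.483 μΩ·m = 4.83×10^-7 Ω·m
A = π(d/2)² = π(1.4400e-03 m)² = 6.5144e-06 m²
L = m/(density·A) = 1.04/(8810×6.5144e-06) = 18.12 m
R = ρL/A = (4.83×10^-7)(18.12)/(6.5144e-06) = 1.34 Ω

1.34 Ω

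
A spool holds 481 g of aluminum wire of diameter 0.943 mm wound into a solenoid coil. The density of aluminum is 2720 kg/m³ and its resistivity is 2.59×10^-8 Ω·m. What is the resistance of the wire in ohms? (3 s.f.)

A = π(d/2)² = π(4.7150e-04 m)² = 6.9841e-07 m²
L = m/(density·A) = 0.481/(2720×6.9841e-07) = 253.2 m
R = ρL/A = (2.59×10^-8)(253.2)/(6.9841e-07) = 9.39 Ω

9.39 Ω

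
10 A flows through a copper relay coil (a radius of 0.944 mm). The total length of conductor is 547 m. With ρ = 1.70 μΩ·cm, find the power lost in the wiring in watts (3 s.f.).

332 W

ρ = 1.70 μΩ·cm = 1.70×10^-8 Ω·m
A = πr² = π(9.4400e-04 m)² = 2.800e-06 m²
R = ρL/A = (1.70×10^-8)(547)/(2.800e-06) = 3.322 Ω
P = I²R = (10)² × 3.322 = 332 W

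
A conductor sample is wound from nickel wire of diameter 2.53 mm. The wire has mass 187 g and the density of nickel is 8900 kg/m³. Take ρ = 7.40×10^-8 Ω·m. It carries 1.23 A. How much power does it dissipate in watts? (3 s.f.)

A = π(d/2)² = π(1.2650e-03 m)² = 5.0273e-06 m²
L = m/(density·A) = 0.187/(8900×5.0273e-06) = 4.179 m
R = ρL/A = (7.40×10^-8)(4.179)/(5.0273e-06) = 0.06152 Ω
P = I²R = (1.23)² × 0.06152 = 0.0931 W

0.0931 W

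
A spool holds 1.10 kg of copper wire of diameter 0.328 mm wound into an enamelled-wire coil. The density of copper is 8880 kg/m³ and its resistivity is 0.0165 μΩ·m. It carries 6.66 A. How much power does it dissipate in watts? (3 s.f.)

ρ = 0.0165 μΩ·m = 1.65×10^-8 Ω·m
A = π(d/2)² = π(1.6400e-04 m)² = 8.4496e-08 m²
L = m/(density·A) = 1.1/(8880×8.4496e-08) = 1466 m
R = ρL/A = (1.65×10^-8)(1466)/(8.4496e-08) = 286.3 Ω
P = I²R = (6.66)² × 286.3 = 12700 W

12700 W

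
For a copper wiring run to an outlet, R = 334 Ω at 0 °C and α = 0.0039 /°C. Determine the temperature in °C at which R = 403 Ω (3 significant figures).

R = R₀(1 + α(T − T₀)) ⇒ T = T₀ + (R/R₀ − 1)/α
T = 0 + (403/334 − 1)/0.0039 = 0 + (0.2066)/0.0039 = 53.0 °C

53.0 °C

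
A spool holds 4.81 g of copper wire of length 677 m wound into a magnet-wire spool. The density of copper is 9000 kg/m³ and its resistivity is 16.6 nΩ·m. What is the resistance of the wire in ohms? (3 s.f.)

ρ = 16.6 nΩ·m = 1.66×10^-8 Ω·m
A = m/(density·L) = 0.00481/(9000×677) = 7.8943e-10 m²
R = ρL/A = (1.66×10^-8)(677)/(7.8943e-10) = 14200 Ω

14200 Ω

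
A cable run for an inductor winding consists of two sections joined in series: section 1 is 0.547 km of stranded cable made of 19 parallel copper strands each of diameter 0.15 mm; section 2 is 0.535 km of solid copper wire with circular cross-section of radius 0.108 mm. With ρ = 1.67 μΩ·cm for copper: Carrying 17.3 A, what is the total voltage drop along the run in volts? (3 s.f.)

4690 V

ρ = 1.67 μΩ·cm = 1.67×10^-8 Ω·m
Section 1: A_strand = π(7.5000e-05)² = 1.767e-08 m²; R₁ = ρL/(N·A_s) = (1.67×10^-8)(547)/(19×1.767e-08) = 27.21 Ω
Section 2: A = πr² = π(1.0800e-04 m)² = 3.664e-08 m²
R₂ = (1.67×10^-8)(535)/(3.664e-08) = 243.8 Ω
R = R₁ + R₂ = 271 Ω
V = IR = 17.3 × 271 = 4690 V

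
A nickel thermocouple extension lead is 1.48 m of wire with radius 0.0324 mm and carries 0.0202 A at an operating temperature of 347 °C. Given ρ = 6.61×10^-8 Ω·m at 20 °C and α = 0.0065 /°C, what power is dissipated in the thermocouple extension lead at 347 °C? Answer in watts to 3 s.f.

A = πr² = π(3.2400e-05 m)² = 3.298e-09 m²
R₍20₎ = ρL/A = (6.61×10^-8)(1.48)/(3.298e-09) = 29.66 Ω
R₍347₎ = R₍20₎(1 + αΔT) = 29.66 × (1 + 0.0065×327) = 92.71 Ω
P = I²R = (0.0202)² × 92.71 = 0.0378 W

0.0378 W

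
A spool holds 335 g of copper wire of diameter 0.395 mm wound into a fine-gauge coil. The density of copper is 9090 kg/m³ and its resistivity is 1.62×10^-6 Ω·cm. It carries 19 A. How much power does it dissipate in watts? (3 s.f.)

14400 W

ρ = 1.62×10^-6 Ω·cm = 1.62×10^-8 Ω·m
A = π(d/2)² = π(1.9750e-04 m)² = 1.2254e-07 m²
L = m/(density·A) = 0.335/(9090×1.2254e-07) = 300.7 m
R = ρL/A = (1.62×10^-8)(300.7)/(1.2254e-07) = 39.76 Ω
P = I²R = (19)² × 39.76 = 14400 W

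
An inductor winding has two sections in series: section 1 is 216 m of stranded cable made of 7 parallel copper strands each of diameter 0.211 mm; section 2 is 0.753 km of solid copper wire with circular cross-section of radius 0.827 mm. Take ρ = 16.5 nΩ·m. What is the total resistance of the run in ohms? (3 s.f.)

ρ = 16.5 nΩ·m = 1.65×10^-8 Ω·m
Section 1: A_strand = π(1.0550e-04)² = 3.497e-08 m²; R₁ = ρL/(N·A_s) = (1.65×10^-8)(216)/(7×3.497e-08) = 14.56 Ω
Section 2: A = πr² = π(8.2700e-04 m)² = 2.149e-06 m²
R₂ = (1.65×10^-8)(753)/(2.149e-06) = 5.783 Ω
R = R₁ + R₂ = 20.3 Ω

20.3 Ω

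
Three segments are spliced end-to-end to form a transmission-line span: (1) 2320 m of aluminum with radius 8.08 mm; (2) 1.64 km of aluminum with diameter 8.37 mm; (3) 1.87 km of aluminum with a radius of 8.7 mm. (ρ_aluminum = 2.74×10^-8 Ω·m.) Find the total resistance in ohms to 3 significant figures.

1.34 Ω

Seg 1: A = πr² = π(8.0800e-03 m)² = 2.051e-04 m²
R_1 = (2.74×10^-8)(2320)/(2.051e-04) = 0.3099 Ω
Seg 2: A = π(d/2)² = π(4.1850e-03 m)² = 5.502e-05 m²
R_2 = (2.74×10^-8)(1640)/(5.502e-05) = 0.8167 Ω
Seg 3: A = πr² = π(8.7000e-03 m)² = 2.378e-04 m²
R_3 = (2.74×10^-8)(1870)/(2.378e-04) = 0.2155 Ω
R_total = R_1 + R_2 + R_3 = 1.34 Ω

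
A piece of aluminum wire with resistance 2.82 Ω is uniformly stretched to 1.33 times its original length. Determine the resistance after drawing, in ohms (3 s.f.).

4.99 Ω

Volume constant ⇒ A' = A/k with k = 1.33. R' = ρ(kL)/(A/k) = k²R.
R' = 1.769 × 2.82 = 4.99 Ω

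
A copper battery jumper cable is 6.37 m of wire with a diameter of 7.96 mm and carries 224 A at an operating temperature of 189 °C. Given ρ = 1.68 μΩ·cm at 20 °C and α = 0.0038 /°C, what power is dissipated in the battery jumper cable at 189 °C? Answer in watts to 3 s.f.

ρ = 1.68 μΩ·cm = 1.68×10^-8 Ω·m
A = π(d/2)² = π(3.9800e-03 m)² = 4.976e-05 m²
R₍20₎ = ρL/A = (1.68×10^-8)(6.37)/(4.976e-05) = 0.00215 Ω
R₍189₎ = R₍20₎(1 + αΔT) = 0.00215 × (1 + 0.0038×169) = 0.003531 Ω
P = I²R = (224)² × 0.003531 = 177 W

177 W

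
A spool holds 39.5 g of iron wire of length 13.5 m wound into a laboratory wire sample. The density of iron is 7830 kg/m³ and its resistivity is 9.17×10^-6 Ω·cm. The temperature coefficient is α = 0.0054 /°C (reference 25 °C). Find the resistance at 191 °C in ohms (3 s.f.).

ρ = 9.17×10^-6 Ω·cm = 9.17×10^-8 Ω·m
A = m/(density·L) = 0.0395/(7830×13.5) = 3.7368e-07 m²
R = ρL/A = (9.17×10^-8)(13.5)/(3.7368e-07) = 3.313 Ω
R(191 °C) = 3.313 × (1 + 0.0054×166) = 6.28 Ω

6.28 Ω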